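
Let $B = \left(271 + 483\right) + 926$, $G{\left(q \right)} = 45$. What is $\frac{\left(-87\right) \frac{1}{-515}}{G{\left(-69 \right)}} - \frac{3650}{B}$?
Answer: $- \frac{938251}{432600} \approx -2.1689$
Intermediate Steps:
$B = 1680$ ($B = 754 + 926 = 1680$)
$\frac{\left(-87\right) \frac{1}{-515}}{G{\left(-69 \right)}} - \frac{3650}{B} = \frac{\left(-87\right) \frac{1}{-515}}{45} - \frac{3650}{1680} = \left(-87\right) \left(- \frac{1}{515}\right) \frac{1}{45} - \frac{365}{168} = \frac{87}{515} \cdot \frac{1}{45} - \frac{365}{168} = \frac{29}{7725} - \frac{365}{168} = - \frac{938251}{432600}$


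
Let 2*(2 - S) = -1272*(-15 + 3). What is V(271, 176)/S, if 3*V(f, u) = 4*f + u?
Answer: -6/109 ≈ -0.055046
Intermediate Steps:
V(f, u) = u/3 + 4*f/3 (V(f, u) = (4*f + u)/3 = (u + 4*f)/3 = u/3 + 4*f/3)
S = -7630 (S = 2 - (-636)*(-15 + 3) = 2 - (-636)*(-12) = 2 - 1/2*15264 = 2 - 7632 = -7630)
V(271, 176)/S = ((1/3)*176 + (4/3)*271)/(-7630) = (176/3 + 1084/3)*(-1/7630) = 420*(-1/7630) = -6/109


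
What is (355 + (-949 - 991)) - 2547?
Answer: -4132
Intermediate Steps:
(355 + (-949 - 991)) - 2547 = (355 - 1940) - 2547 = -1585 - 2547 = -4132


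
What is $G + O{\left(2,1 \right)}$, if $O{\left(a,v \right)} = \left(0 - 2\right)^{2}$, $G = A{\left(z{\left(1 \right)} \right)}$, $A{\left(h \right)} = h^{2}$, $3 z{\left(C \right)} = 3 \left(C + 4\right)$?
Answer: $29$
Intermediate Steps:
$z{\left(C \right)} = 4 + C$ ($z{\left(C \right)} = \frac{3 \left(C + 4\right)}{3} = \frac{3 \left(4 + C\right)}{3} = \frac{12 + 3 C}{3} = 4 + C$)
$G = 25$ ($G = \left(4 + 1\right)^{2} = 5^{2} = 25$)
$O{\left(a,v \right)} = 4$ ($O{\left(a,v \right)} = \left(0 - 2\right)^{2} = \left(-2\right)^{2} = 4$)
$G + O{\left(2,1 \right)} = 25 + 4 = 29$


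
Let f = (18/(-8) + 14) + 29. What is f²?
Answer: 26569/16 ≈ 1660.6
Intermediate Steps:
f = 163/4 (f = (18*(-⅛) + 14) + 29 = (-9/4 + 14) + 29 = 47/4 + 29 = 163/4 ≈ 40.750)
f² = (163/4)² = 26569/16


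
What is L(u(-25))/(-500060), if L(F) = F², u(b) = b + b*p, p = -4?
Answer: -1125/100012 ≈ -0.011249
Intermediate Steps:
u(b) = -3*b (u(b) = b + b*(-4) = b - 4*b = -3*b)
L(u(-25))/(-500060) = (-3*(-25))²/(-500060) = 75²*(-1/500060) = 5625*(-1/500060) = -1125/100012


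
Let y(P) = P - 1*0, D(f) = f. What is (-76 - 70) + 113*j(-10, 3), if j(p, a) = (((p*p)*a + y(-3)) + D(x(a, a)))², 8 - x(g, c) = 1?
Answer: 10442862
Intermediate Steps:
x(g, c) = 7 (x(g, c) = 8 - 1*1 = 8 - 1 = 7)
y(P) = P (y(P) = P + 0 = P)
j(p, a) = (4 + a*p²)² (j(p, a) = (((p*p)*a - 3) + 7)² = ((p²*a - 3) + 7)² = ((a*p² - 3) + 7)² = ((-3 + a*p²) + 7)² = (4 + a*p²)²)
(-76 - 70) + 113*j(-10, 3) = (-76 - 70) + 113*(4 + 3*(-10)²)² = -146 + 113*(4 + 3*100)² = -146 + 113*(4 + 300)² = -146 + 113*304² = -146 + 113*92416 = -146 + 10443008 = 10442862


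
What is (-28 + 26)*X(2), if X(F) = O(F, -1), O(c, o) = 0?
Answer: 0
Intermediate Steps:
X(F) = 0
(-28 + 26)*X(2) = (-28 + 26)*0 = -2*0 = 0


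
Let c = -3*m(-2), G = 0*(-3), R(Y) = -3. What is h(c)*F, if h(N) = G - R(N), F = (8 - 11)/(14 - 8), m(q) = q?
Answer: -3/2 ≈ -1.5000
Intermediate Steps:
G = 0
c = 6 (c = -3*(-2) = 6)
F = -1/2 (F = -3/6 = -3*1/6 = -1/2 ≈ -0.50000)
h(N) = 3 (h(N) = 0 - 1*(-3) = 0 + 3 = 3)
h(c)*F = 3*(-1/2) = -3/2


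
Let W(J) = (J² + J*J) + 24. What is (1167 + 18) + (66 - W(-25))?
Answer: -23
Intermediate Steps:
W(J) = 24 + 2*J² (W(J) = (J² + J²) + 24 = 2*J² + 24 = 24 + 2*J²)
(1167 + 18) + (66 - W(-25)) = (1167 + 18) + (66 - (24 + 2*(-25)²)) = 1185 + (66 - (24 + 2*625)) = 1185 + (66 - (24 + 1250)) = 1185 + (66 - 1*1274) = 1185 + (66 - 1274) = 1185 - 1208 = -23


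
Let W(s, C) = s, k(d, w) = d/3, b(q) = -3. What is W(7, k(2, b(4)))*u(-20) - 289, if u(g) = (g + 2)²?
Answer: 1979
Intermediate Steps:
k(d, w) = d/3 (k(d, w) = d*(⅓) = d/3)
u(g) = (2 + g)²
W(7, k(2, b(4)))*u(-20) - 289 = 7*(2 - 20)² - 289 = 7*(-18)² - 289 = 7*324 - 289 = 2268 - 289 = 1979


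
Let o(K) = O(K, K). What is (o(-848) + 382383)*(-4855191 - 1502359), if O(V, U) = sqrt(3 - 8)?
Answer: -2431019041650 - 6357550*I*sqrt(5) ≈ -2.431e+12 - 1.4216e+7*I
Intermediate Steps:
O(V, U) = I*sqrt(5) (O(V, U) = sqrt(-5) = I*sqrt(5))
o(K) = I*sqrt(5)
(o(-848) + 382383)*(-4855191 - 1502359) = (I*sqrt(5) + 382383)*(-4855191 - 1502359) = (382383 + I*sqrt(5))*(-6357550) = -2431019041650 - 6357550*I*sqrt(5)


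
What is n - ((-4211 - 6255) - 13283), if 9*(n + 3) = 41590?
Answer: 255304/9 ≈ 28367.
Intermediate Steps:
n = 41563/9 (n = -3 + (⅑)*41590 = -3 + 41590/9 = 41563/9 ≈ 4618.1)
n - ((-4211 - 6255) - 13283) = 41563/9 - ((-4211 - 6255) - 13283) = 41563/9 - (-10466 - 13283) = 41563/9 - 1*(-23749) = 41563/9 + 23749 = 255304/9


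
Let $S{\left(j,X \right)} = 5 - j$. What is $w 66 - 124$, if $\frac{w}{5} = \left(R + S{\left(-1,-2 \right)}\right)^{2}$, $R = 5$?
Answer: $39806$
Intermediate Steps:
$w = 605$ ($w = 5 \left(5 + \left(5 - -1\right)\right)^{2} = 5 \left(5 + \left(5 + 1\right)\right)^{2} = 5 \left(5 + 6\right)^{2} = 5 \cdot 11^{2} = 5 \cdot 121 = 605$)
$w 66 - 124 = 605 \cdot 66 - 124 = 39930 - 124 = 39806$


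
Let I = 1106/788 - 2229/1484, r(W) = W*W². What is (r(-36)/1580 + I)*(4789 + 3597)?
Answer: -2049369444263/8248390 ≈ -2.4846e+5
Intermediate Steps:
r(W) = W³
I = -28787/292348 (I = 1106*(1/788) - 2229*1/1484 = 553/394 - 2229/1484 = -28787/292348 ≈ -0.098468)
(r(-36)/1580 + I)*(4789 + 3597) = ((-36)³/1580 - 28787/292348)*(4789 + 3597) = (-46656*1/1580 - 28787/292348)*8386 = (-11664/395 - 28787/292348)*8386 = -3421317937/115477460*8386 = -2049369444263/8248390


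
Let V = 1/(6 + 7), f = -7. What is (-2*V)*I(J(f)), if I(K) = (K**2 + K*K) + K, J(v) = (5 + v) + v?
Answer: -306/13 ≈ -23.538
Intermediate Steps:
V = 1/13 ≈ 0.076923
J(v) = 5 + 2*v
I(K) = K + 2*K**2 (I(K) = (K**2 + K**2) + K = 2*K**2 + K = K + 2*K**2)
(-2*V)*I(J(f)) = (-2*1/13)*((5 + 2*(-7))*(1 + 2*(5 + 2*(-7)))) = -2*(5 - 14)*(1 + 2*(5 - 14))/13 = -(-18)*(1 + 2*(-9))/13 = -(-18)*(1 - 18)/13 = -(-18)*(-17)/13 = -2/13*153 = -306/13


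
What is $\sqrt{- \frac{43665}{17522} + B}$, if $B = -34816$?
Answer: $\frac{i \sqrt{10689990269074}}{17522} \approx 186.6 i$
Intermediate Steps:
$\sqrt{- \frac{43665}{17522} + B} = \sqrt{- \frac{43665}{17522} - 34816} = \sqrt{- \frac{610089617}{17522}} = \frac{i \sqrt{10689990269074}}{17522}$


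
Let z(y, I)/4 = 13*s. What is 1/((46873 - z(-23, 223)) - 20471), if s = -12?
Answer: 1/27026 ≈ 3.7001e-5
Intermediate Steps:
z(y, I) = -624 (z(y, I) = 4*(13*(-12)) = 4*(-156) = -624)
1/((46873 - z(-23, 223)) - 20471) = 1/((46873 - 1*(-624)) - 20471) = 1/((46873 + 624) - 20471) = 1/(47497 - 20471) = 1/27026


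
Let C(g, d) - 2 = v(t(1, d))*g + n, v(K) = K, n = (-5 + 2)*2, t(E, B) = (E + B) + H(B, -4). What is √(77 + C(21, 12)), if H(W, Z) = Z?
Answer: √262 ≈ 16.186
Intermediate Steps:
t(E, B) = -4 + B + E (t(E, B) = (E + B) - 4 = (B + E) - 4 = -4 + B + E)
n = -6 (n = -3*2 = -6)
C(g, d) = -4 + g*(-3 + d) (C(g, d) = 2 + ((-4 + d + 1)*g - 6) = 2 + ((-3 + d)*g - 6) = 2 + (g*(-3 + d) - 6) = 2 + (-6 + g*(-3 + d)) = -4 + g*(-3 + d))
√(77 + C(21, 12)) = √(77 + (-4 + 21*(-3 + 12))) = √(77 + (-4 + 21*9)) = √(77 + (-4 + 189)) = √(77 + 185) = √262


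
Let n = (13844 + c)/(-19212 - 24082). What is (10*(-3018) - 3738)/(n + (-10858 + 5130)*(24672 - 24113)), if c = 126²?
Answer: 122370491/11552111634 ≈ 0.010593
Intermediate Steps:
c = 15876
n = -14860/21647 (n = (13844 + 15876)/(-19212 - 24082) = 29720/(-43294) = 29720*(-1/43294) = -14860/21647 ≈ -0.68647)
(10*(-3018) - 3738)/(n + (-10858 + 5130)*(24672 - 24113)) = (10*(-3018) - 3738)/(-14860/21647 + (-10858 + 5130)*(24672 - 24113)) = (-30180 - 3738)/(-14860/21647 - 5728*559) = -33918/(-14860/21647 - 3201952) = -33918/(-69312669804/21647) = -33918*(-21647/69312669804) = 122370491/11552111634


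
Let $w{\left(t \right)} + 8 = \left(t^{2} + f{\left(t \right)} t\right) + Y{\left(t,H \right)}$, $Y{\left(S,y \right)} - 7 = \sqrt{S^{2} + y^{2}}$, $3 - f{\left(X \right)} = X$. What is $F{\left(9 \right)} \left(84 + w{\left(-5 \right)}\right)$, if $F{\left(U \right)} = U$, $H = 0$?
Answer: $657$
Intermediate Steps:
$f{\left(X \right)} = 3 - X$
$Y{\left(S,y \right)} = 7 + \sqrt{S^{2} + y^{2}}$
$w{\left(t \right)} = -1 + t^{2} + \sqrt{t^{2}} + t \left(3 - t\right)$ ($w{\left(t \right)} = -8 + \left(\left(t^{2} + \left(3 - t\right) t\right) + \left(7 + \sqrt{t^{2} + 0^{2}}\right)\right) = -8 + \left(\left(t^{2} + t \left(3 - t\right)\right) + \left(7 + \sqrt{t^{2} + 0}\right)\right) = -8 + \left(\left(t^{2} + t \left(3 - t\right)\right) + \left(7 + \sqrt{t^{2}}\right)\right) = -8 + \left(7 + t^{2} + \sqrt{t^{2}} + t \left(3 - t\right)\right) = -1 + t^{2} + \sqrt{t^{2}} + t \left(3 - t\right)$)
$F{\left(9 \right)} \left(84 + w{\left(-5 \right)}\right) = 9 \left(84 + \left(-1 + \sqrt{\left(-5\right)^{2}} + 3 \left(-5\right)\right)\right) = 9 \left(84 - \left(16 - 5\right)\right) = 9 \left(84 - 11\right) = 9 \cdot 73 = 657$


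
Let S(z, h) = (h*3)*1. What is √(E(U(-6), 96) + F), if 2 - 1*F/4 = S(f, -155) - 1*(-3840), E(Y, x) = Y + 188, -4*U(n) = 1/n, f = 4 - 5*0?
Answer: I*√1915770/12 ≈ 115.34*I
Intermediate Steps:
f = 4 (f = 4 + 0 = 4)
U(n) = -1/(4*n)
E(Y, x) = 188 + Y
S(z, h) = 3*h (S(z, h) = (3*h)*1 = 3*h)
F = -13492 (F = 8 - 4*(3*(-155) - 1*(-3840)) = 8 - 4*(-465 + 3840) = 8 - 4*3375 = 8 - 13500 = -13492)
√(E(U(-6), 96) + F) = √((188 - ¼/(-6)) - 13492) = √((188 - ¼*(-⅙)) - 13492) = √((188 + 1/24) - 13492) = √(4513/24 - 13492) = √(-319295/24) = I*√1915770/12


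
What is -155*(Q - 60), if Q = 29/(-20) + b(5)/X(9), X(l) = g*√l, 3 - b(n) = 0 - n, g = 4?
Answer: 113057/12 ≈ 9421.4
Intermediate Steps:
b(n) = 3 + n (b(n) = 3 - (0 - n) = 3 - (-1)*n = 3 + n)
X(l) = 4*√l
Q = -47/60 (Q = 29/(-20) + (3 + 5)/((4*√9)) = 29*(-1/20) + 8/((4*3)) = -29/20 + 8/12 = -29/20 + 8*(1/12) = -29/20 + ⅔ = -47/60 ≈ -0.78333)
-155*(Q - 60) = -155*(-47/60 - 60) = -155*(-3647/60) = 113057/12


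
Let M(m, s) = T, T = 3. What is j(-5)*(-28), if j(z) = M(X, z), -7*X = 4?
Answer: -84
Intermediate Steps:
X = -4/7 (X = -⅐*4 = -4/7 ≈ -0.57143)
M(m, s) = 3
j(z) = 3
j(-5)*(-28) = 3*(-28) = -84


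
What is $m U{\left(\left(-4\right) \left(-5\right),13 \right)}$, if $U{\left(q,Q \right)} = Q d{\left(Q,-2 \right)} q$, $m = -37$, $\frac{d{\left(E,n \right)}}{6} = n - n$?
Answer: $0$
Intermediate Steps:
$d{\left(E,n \right)} = 0$ ($d{\left(E,n \right)} = 6 \left(n - n\right) = 6 \cdot 0 = 0$)
$U{\left(q,Q \right)} = 0$ ($U{\left(q,Q \right)} = Q 0 q = 0 q = 0$)
$m U{\left(\left(-4\right) \left(-5\right),13 \right)} = \left(-37\right) 0 = 0$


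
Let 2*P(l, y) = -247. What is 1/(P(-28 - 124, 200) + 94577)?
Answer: 2/188907 ≈ 1.0587e-5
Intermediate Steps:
P(l, y) = -247/2 (P(l, y) = (1/2)*(-247) = -247/2)
1/(P(-28 - 124, 200) + 94577) = 1/(-247/2 + 94577) = 1/(188907/2) = 2/188907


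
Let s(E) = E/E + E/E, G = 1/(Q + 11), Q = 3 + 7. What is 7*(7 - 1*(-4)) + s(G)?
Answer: 79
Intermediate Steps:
Q = 10
G = 1/21 (G = 1/(10 + 11) = 1/21 ≈ 0.047619)
s(E) = 2 (s(E) = 1 + 1 = 2)
7*(7 - 1*(-4)) + s(G) = 7*(7 - 1*(-4)) + 2 = 7*(7 + 4) + 2 = 7*11 + 2 = 77 + 2 = 79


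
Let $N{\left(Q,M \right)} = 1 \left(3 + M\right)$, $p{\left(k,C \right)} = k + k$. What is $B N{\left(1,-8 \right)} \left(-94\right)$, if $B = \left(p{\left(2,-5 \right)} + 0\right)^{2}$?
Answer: $7520$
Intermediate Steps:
$p{\left(k,C \right)} = 2 k$
$N{\left(Q,M \right)} = 3 + M$
$B = 16$ ($B = \left(2 \cdot 2 + 0\right)^{2} = \left(4 + 0\right)^{2} = 4^{2} = 16$)
$B N{\left(1,-8 \right)} \left(-94\right) = 16 \left(3 - 8\right) \left(-94\right) = 16 \left(-5\right) \left(-94\right) = \left(-80\right) \left(-94\right) = 7520$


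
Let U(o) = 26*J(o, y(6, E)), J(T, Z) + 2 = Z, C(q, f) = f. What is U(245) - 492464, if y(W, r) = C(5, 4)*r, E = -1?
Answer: -492620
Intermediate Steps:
y(W, r) = 4*r
J(T, Z) = -2 + Z
U(o) = -156 (U(o) = 26*(-2 + 4*(-1)) = 26*(-2 - 4) = 26*(-6) = -156)
U(245) - 492464 = -156 - 492464 = -492620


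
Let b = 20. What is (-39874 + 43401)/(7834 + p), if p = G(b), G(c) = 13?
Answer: 3527/7847 ≈ 0.44947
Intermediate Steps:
p = 13
(-39874 + 43401)/(7834 + p) = (-39874 + 43401)/(7834 + 13) = 3527/7847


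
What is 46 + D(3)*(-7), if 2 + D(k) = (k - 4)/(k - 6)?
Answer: 173/3 ≈ 57.667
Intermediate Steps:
D(k) = -2 + (-4 + k)/(-6 + k) (D(k) = -2 + (k - 4)/(k - 6) = -2 + (-4 + k)/(-6 + k))
46 + D(3)*(-7) = 46 + ((8 - 1*3)/(-6 + 3))*(-7) = 46 + ((8 - 3)/(-3))*(-7) = 46 - ⅓*5*(-7) = 46 - 5/3*(-7) = 46 + 35/3 = 173/3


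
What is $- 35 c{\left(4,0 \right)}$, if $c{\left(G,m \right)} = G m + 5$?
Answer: $-175$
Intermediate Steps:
$c{\left(G,m \right)} = 5 + G m$
$- 35 c{\left(4,0 \right)} = - 35 \left(5 + 4 \cdot 0\right) = - 35 \left(5 + 0\right) = - 35 \cdot 5 = \left(-1\right) 175 = -175$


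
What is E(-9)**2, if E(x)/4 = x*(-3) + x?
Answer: 5184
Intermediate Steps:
E(x) = -8*x (E(x) = 4*(x*(-3) + x) = 4*(-3*x + x) = 4*(-2*x) = -8*x)
E(-9)**2 = (-8*(-9))**2 = 72**2 = 5184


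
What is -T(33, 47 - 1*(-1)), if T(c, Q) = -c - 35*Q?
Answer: 1713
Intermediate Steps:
-T(33, 47 - 1*(-1)) = -(-1*33 - 35*(47 - 1*(-1))) = -(-33 - 35*(47 + 1)) = -(-33 - 35*48) = -(-33 - 1680) = -1*(-1713) = 1713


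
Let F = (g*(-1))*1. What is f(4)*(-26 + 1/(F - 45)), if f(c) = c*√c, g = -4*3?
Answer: -6872/33 ≈ -208.24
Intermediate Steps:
g = -12
f(c) = c^(3/2)
F = 12 (F = -12*(-1)*1 = 12*1 = 12)
f(4)*(-26 + 1/(F - 45)) = 4^(3/2)*(-26 + 1/(12 - 45)) = 8*(-26 + 1/(-33)) = 8*(-26 - 1/33) = 8*(-859/33) = -6872/33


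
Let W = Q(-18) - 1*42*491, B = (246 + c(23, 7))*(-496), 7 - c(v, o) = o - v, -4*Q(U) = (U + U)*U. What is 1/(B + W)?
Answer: -1/154208 ≈ -6.4847e-6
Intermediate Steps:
Q(U) = -U**2/2 (Q(U) = -(U + U)*U/4 = -2*U*U/4 = -U**2/2)
c(v, o) = 7 + v - o (c(v, o) = 7 - (o - v) = 7 + (v - o) = 7 + v - o)
B = -133424 (B = (246 + (7 + 23 - 1*7))*(-496) = (246 + (7 + 23 - 7))*(-496) = (246 + 23)*(-496) = 269*(-496) = -133424)
W = -20784 (W = -1/2*(-18)**2 - 1*42*491 = -1/2*324 - 42*491 = -162 - 20622 = -20784)
1/(B + W) = 1/(-133424 - 20784) = 1/(-154208) = -1/154208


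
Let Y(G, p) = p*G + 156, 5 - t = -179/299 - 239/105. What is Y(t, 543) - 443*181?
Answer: -792733744/10465 ≈ -75751.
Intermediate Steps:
t = 247231/31395 (t = 5 - (-179/299 - 239/105) = 5 - 1*(-90256/31395) = 5 + 90256/31395 = 247231/31395 ≈ 7.8749)
Y(G, p) = 156 + G*p (Y(G, p) = G*p + 156 = 156 + G*p)
Y(t, 543) - 443*181 = (156 + (247231/31395)*543) - 443*181 = (156 + 44748811/10465) - 1*80183 = 46381351/10465 - 80183 = -792733744/10465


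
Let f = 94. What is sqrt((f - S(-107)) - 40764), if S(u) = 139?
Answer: I*sqrt(40809) ≈ 202.01*I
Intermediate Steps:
sqrt((f - S(-107)) - 40764) = sqrt((94 - 1*139) - 40764) = sqrt((94 - 139) - 40764) = sqrt(-45 - 40764) = sqrt(-40809) = I*sqrt(40809)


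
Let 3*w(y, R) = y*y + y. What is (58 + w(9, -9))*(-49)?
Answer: -4312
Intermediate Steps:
w(y, R) = y/3 + y²/3 (w(y, R) = (y*y + y)/3 = (y² + y)/3 = (y + y²)/3 = y/3 + y²/3)
(58 + w(9, -9))*(-49) = (58 + (⅓)*9*(1 + 9))*(-49) = (58 + (⅓)*9*10)*(-49) = (58 + 30)*(-49) = 88*(-49) = -4312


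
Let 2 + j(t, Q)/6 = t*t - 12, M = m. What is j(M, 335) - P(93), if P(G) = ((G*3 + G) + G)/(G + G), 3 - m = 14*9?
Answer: 181375/2 ≈ 90688.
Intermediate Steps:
m = -123 (m = 3 - 14*9 = 3 - 1*126 = 3 - 126 = -123)
M = -123
P(G) = 5/2 (P(G) = ((3*G + G) + G)/((2*G)) = (4*G + G)*(1/(2*G)) = (5*G)*(1/(2*G)) = 5/2)
j(t, Q) = -84 + 6*t² (j(t, Q) = -12 + 6*(t*t - 12) = -12 + 6*(t² - 12) = -12 + 6*(-12 + t²) = -12 + (-72 + 6*t²) = -84 + 6*t²)
j(M, 335) - P(93) = (-84 + 6*(-123)²) - 1*5/2 = (-84 + 6*15129) - 5/2 = (-84 + 90774) - 5/2 = 90690 - 5/2 = 181375/2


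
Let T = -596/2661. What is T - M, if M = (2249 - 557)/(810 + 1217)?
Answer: -5710504/5393847 ≈ -1.0587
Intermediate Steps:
M = 1692/2027 ≈ 0.83473
T = -596/2661 (T = -596*1/2661 = -596/2661 ≈ -0.22398)
T - M = -596/2661 - 1*1692/2027 = -596/2661 - 1692/2027 = -5710504/5393847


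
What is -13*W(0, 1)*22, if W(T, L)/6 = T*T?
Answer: 0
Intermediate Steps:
W(T, L) = 6*T**2 (W(T, L) = 6*(T*T) = 6*T**2)
-13*W(0, 1)*22 = -78*0**2*22 = -78*0*22 = -13*0*22 = 0*22 = 0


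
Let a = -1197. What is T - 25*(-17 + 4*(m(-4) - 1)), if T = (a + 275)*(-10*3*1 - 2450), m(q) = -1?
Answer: 2287185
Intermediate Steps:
T = 2286560 (T = (-1197 + 275)*(-10*3*1 - 2450) = -922*(-30*1 - 2450) = -922*(-30 - 2450) = -922*(-2480) = 2286560)
T - 25*(-17 + 4*(m(-4) - 1)) = 2286560 - 25*(-17 + 4*(-1 - 1)) = 2286560 - 25*(-17 + 4*(-2)) = 2286560 - 25*(-17 - 8) = 2286560 - 25*(-25) = 2286560 - 1*(-625) = 2286560 + 625 = 2287185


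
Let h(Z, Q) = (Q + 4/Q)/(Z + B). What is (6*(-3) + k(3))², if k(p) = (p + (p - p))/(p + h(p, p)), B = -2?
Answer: 149769/484 ≈ 309.44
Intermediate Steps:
h(Z, Q) = (Q + 4/Q)/(-2 + Z) (h(Z, Q) = (Q + 4/Q)/(Z - 2) = (Q + 4/Q)/(-2 + Z))
k(p) = p/(p + (4 + p²)/(p*(-2 + p))) (k(p) = (p + (p - p))/(p + (4 + p²)/(p*(-2 + p))) = (p + 0)/(p + (4 + p²)/(p*(-2 + p))) = p/(p + (4 + p²)/(p*(-2 + p))))
(6*(-3) + k(3))² = (6*(-3) + 3²*(-2 + 3)/(4 + 3³ - 1*3²))² = (-18 + 9*1/(4 + 27 - 1*9))² = (-18 + 9*1/(4 + 27 - 9))² = (-18 + 9*1/22)² = (-18 + 9*(1/22)*1)² = (-18 + 9/22)² = (-387/22)² = 149769/484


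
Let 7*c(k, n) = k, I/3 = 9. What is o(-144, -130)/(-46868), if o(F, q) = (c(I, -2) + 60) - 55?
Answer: -31/164038 ≈ -0.00018898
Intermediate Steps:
I = 27 (I = 3*9 = 27)
c(k, n) = k/7
o(F, q) = 62/7 (o(F, q) = ((⅐)*27 + 60) - 55 = (27/7 + 60) - 55 = 447/7 - 55 = 62/7)
o(-144, -130)/(-46868) = (62/7)/(-46868) = (62/7)*(-1/46868) = -31/164038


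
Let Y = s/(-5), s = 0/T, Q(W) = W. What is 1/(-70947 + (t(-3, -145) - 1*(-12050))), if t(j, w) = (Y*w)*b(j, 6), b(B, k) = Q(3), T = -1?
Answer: -1/58897 ≈ -1.6979e-5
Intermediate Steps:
s = 0 (s = 0/(-1) = 0*(-1) = 0)
b(B, k) = 3
Y = 0 (Y = 0/(-5) = 0*(-⅕) = 0)
t(j, w) = 0 (t(j, w) = (0*w)*3 = 0*3 = 0)
1/(-70947 + (t(-3, -145) - 1*(-12050))) = 1/(-70947 + (0 - 1*(-12050))) = 1/(-70947 + (0 + 12050)) = 1/(-70947 + 12050) = 1/(-58897) = -1/58897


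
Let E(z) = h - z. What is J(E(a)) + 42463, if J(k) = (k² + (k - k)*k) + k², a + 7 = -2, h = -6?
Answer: 42481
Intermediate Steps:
a = -9 (a = -7 - 2 = -9)
E(z) = -6 - z
J(k) = 2*k² (J(k) = (k² + 0*k) + k² = (k² + 0) + k² = k² + k² = 2*k²)
J(E(a)) + 42463 = 2*(-6 - 1*(-9))² + 42463 = 2*(-6 + 9)² + 42463 = 2*3² + 42463 = 2*9 + 42463 = 18 + 42463 = 42481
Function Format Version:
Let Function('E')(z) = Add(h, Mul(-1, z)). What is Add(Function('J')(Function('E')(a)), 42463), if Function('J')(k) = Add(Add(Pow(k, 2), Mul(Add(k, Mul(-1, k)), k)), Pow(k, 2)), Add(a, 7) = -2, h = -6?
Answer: 42481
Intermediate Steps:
a = -9 (a = Add(-7, -2) = -9)
Function('E')(z) = Add(-6, Mul(-1, z))
Function('J')(k) = Mul(2, Pow(k, 2)) (Function('J')(k) = Add(Add(Pow(k, 2), Mul(0, k)), Pow(k, 2)) = Add(Add(Pow(k, 2), 0), Pow(k, 2)) = Add(Pow(k, 2), Pow(k, 2)) = Mul(2, Pow(k, 2)))
Add(Function('J')(Function('E')(a)), 42463) = Add(Mul(2, Pow(Add(-6, Mul(-1, -9)), 2)), 42463) = Add(Mul(2, Pow(Add(-6, 9), 2)), 42463) = Add(Mul(2, Pow(3, 2)), 42463) = Add(Mul(2, 9), 42463) = Add(18, 42463) = 42481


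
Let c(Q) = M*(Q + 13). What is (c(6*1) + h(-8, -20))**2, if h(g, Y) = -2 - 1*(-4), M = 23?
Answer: 192721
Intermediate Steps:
h(g, Y) = 2 (h(g, Y) = -2 + 4 = 2)
c(Q) = 299 + 23*Q (c(Q) = 23*(Q + 13) = 23*(13 + Q) = 299 + 23*Q)
(c(6*1) + h(-8, -20))**2 = ((299 + 23*(6*1)) + 2)**2 = ((299 + 23*6) + 2)**2 = ((299 + 138) + 2)**2 = (437 + 2)**2 = 439**2 = 192721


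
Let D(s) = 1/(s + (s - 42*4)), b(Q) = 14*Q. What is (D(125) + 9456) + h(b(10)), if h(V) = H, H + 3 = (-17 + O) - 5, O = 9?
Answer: 774081/82 ≈ 9440.0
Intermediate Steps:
H = -16 (H = -3 + ((-17 + 9) - 5) = -3 + (-8 - 5) = -3 - 13 = -16)
h(V) = -16
D(s) = 1/(-168 + 2*s) (D(s) = 1/(s + (s - 168)) = 1/(s + (-168 + s)) = 1/(-168 + 2*s))
(D(125) + 9456) + h(b(10)) = (1/(2*(-84 + 125)) + 9456) - 16 = ((½)/41 + 9456) - 16 = ((½)*(1/41) + 9456) - 16 = (1/82 + 9456) - 16 = 775393/82 - 16 = 774081/82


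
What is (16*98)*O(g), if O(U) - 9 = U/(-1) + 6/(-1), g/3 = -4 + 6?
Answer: -4704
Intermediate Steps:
g = 6 (g = 3*(-4 + 6) = 3*2 = 6)
O(U) = 3 - U (O(U) = 9 + (U/(-1) + 6/(-1)) = 9 + (U*(-1) + 6*(-1)) = 9 + (-U - 6) = 9 + (-6 - U) = 3 - U)
(16*98)*O(g) = (16*98)*(3 - 1*6) = 1568*(3 - 6) = 1568*(-3) = -4704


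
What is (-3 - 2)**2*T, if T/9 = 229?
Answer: 51525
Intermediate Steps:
T = 2061 (T = 9*229 = 2061)
(-3 - 2)**2*T = (-3 - 2)**2*2061 = (-5)**2*2061 = 25*2061 = 51525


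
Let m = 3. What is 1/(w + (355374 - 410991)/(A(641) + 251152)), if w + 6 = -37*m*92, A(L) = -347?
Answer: -250805/2562781107 ≈ -9.7864e-5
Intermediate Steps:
w = -10218 (w = -6 - 37*3*92 = -6 - 111*92 = -6 - 10212 = -10218)
1/(w + (355374 - 410991)/(A(641) + 251152)) = 1/(-10218 + (355374 - 410991)/(-347 + 251152)) = 1/(-10218 - 55617/250805) = 1/(-2562781107/250805) = -250805/2562781107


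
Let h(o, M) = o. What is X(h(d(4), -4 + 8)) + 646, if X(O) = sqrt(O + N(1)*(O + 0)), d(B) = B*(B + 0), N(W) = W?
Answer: 646 + 4*sqrt(2) ≈ 651.66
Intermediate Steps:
d(B) = B**2 (d(B) = B*B = B**2)
X(O) = sqrt(2)*sqrt(O) (X(O) = sqrt(O + 1*(O + 0)) = sqrt(O + 1*O) = sqrt(O + O) = sqrt(2*O) = sqrt(2)*sqrt(O))
X(h(d(4), -4 + 8)) + 646 = sqrt(2)*sqrt(4**2) + 646 = sqrt(2)*sqrt(16) + 646 = sqrt(2)*4 + 646 = 4*sqrt(2) + 646 = 646 + 4*sqrt(2)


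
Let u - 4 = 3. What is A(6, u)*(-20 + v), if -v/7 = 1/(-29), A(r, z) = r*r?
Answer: -20628/29 ≈ -711.31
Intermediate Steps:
u = 7 (u = 4 + 3 = 7)
A(r, z) = r**2
v = 7/29 (v = -7/(-29) = -7*(-1/29) = 7/29 ≈ 0.24138)
A(6, u)*(-20 + v) = 6**2*(-20 + 7/29) = 36*(-573/29) = -20628/29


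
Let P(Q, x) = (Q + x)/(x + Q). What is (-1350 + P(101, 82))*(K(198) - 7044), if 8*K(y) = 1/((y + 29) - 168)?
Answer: 4485110683/472 ≈ 9.5024e+6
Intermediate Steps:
K(y) = 1/(8*(-139 + y)) (K(y) = 1/(8*((y + 29) - 168)) = 1/(8*((29 + y) - 168)) = 1/(8*(-139 + y)))
P(Q, x) = 1 (P(Q, x) = (Q + x)/(Q + x) = 1)
(-1350 + P(101, 82))*(K(198) - 7044) = (-1350 + 1)*(1/(8*(-139 + 198)) - 7044) = -1349*((⅛)/59 - 7044) = -1349*((⅛)*(1/59) - 7044) = -1349*(1/472 - 7044) = -1349*(-3324767/472) = 4485110683/472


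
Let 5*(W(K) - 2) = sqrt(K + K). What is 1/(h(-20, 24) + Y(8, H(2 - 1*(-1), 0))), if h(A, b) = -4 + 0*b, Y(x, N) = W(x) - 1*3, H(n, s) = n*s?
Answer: -5/21 ≈ -0.23810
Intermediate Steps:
W(K) = 2 + sqrt(2)*sqrt(K)/5 (W(K) = 2 + sqrt(K + K)/5 = 2 + sqrt(2*K)/5 = 2 + (sqrt(2)*sqrt(K))/5 = 2 + sqrt(2)*sqrt(K)/5)
Y(x, N) = -1 + sqrt(2)*sqrt(x)/5 (Y(x, N) = (2 + sqrt(2)*sqrt(x)/5) - 1*3 = (2 + sqrt(2)*sqrt(x)/5) - 3 = -1 + sqrt(2)*sqrt(x)/5)
h(A, b) = -4 (h(A, b) = -4 + 0 = -4)
1/(h(-20, 24) + Y(8, H(2 - 1*(-1), 0))) = 1/(-4 + (-1 + sqrt(2)*sqrt(8)/5)) = 1/(-4 + (-1 + sqrt(2)*(2*sqrt(2))/5)) = 1/(-4 + (-1 + 4/5)) = 1/(-4 - 1/5) = 1/(-21/5) = -5/21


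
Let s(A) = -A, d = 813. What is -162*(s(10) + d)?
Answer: -130086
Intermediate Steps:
-162*(s(10) + d) = -162*(-1*10 + 813) = -162*(-10 + 813) = -162*803 = -130086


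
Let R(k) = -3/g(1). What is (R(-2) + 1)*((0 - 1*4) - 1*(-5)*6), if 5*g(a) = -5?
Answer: 104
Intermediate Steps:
g(a) = -1 (g(a) = (1/5)*(-5) = -1)
R(k) = 3 (R(k) = -3/(-1) = -3*(-1) = 3)
(R(-2) + 1)*((0 - 1*4) - 1*(-5)*6) = (3 + 1)*((0 - 1*4) - 1*(-5)*6) = 4*((0 - 4) + 5*6) = 4*(-4 + 30) = 4*26 = 104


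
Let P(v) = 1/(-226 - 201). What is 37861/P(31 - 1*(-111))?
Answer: -16166647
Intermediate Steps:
P(v) = -1/427 (P(v) = 1/(-427) = -1/427)
37861/P(31 - 1*(-111)) = 37861/(-1/427) = 37861*(-427) = -16166647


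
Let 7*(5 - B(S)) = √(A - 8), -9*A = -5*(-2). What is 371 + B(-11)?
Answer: 376 - I*√82/21 ≈ 376.0 - 0.43121*I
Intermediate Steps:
A = -10/9 (A = -(-5)*(-2)/9 = -⅑*10 = -10/9 ≈ -1.1111)
B(S) = 5 - I*√82/21 (B(S) = 5 - √(-10/9 - 8)/7 = 5 - I*√82/21)
371 + B(-11) = 371 + (5 - I*√82/21) = 376 - I*√82/21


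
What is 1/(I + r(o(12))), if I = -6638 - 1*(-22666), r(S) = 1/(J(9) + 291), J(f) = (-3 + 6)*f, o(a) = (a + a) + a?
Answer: 318/5096905 ≈ 6.2391e-5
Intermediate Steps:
o(a) = 3*a (o(a) = 2*a + a = 3*a)
J(f) = 3*f
r(S) = 1/318 (r(S) = 1/(3*9 + 291) = 1/(27 + 291) = 1/318)
I = 16028 (I = -6638 + 22666 = 16028)
1/(I + r(o(12))) = 1/(16028 + 1/318) = 1/(5096905/318) = 318/5096905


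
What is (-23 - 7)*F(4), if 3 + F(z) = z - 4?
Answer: 90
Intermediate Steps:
F(z) = -7 + z (F(z) = -3 + (z - 4) = -3 + (-4 + z) = -7 + z)
(-23 - 7)*F(4) = (-23 - 7)*(-7 + 4) = -30*(-3) = 90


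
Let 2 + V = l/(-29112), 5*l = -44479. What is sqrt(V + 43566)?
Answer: sqrt(230757007408410)/72780 ≈ 208.72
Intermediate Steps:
l = -44479/5 (l = (1/5)*(-44479) = -44479/5 ≈ -8895.8)
V = -246641/145560 (V = -2 - 44479/5/(-29112) = -2 - 44479/5*(-1/29112) = -2 + 44479/145560 = -246641/145560 ≈ -1.6944)
sqrt(V + 43566) = sqrt(-246641/145560 + 43566) = sqrt(6341220319/145560) = sqrt(230757007408410)/72780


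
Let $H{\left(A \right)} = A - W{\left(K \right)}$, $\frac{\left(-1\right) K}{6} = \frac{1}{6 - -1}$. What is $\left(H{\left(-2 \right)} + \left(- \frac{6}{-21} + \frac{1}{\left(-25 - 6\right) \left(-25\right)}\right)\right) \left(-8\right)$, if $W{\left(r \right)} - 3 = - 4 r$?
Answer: $\frac{353344}{5425} \approx 65.133$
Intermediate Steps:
$K = - \frac{6}{7}$ ($K = - \frac{6}{6 - -1} = - \frac{6}{6 + 1} = - \frac{6}{7} \approx -0.85714$)
$W{\left(r \right)} = 3 - 4 r$
$H{\left(A \right)} = - \frac{45}{7} + A$ ($H{\left(A \right)} = A - \left(3 - - \frac{24}{7}\right) = A - \left(3 + \frac{24}{7}\right) = A - \frac{45}{7} = - \frac{45}{7} + A$)
$\left(H{\left(-2 \right)} + \left(- \frac{6}{-21} + \frac{1}{\left(-25 - 6\right) \left(-25\right)}\right)\right) \left(-8\right) = \left(\left(- \frac{45}{7} - 2\right) + \left(- \frac{6}{-21} + \frac{1}{\left(-25 - 6\right) \left(-25\right)}\right)\right) \left(-8\right) = \left(- \frac{59}{7} + \left(\left(-6\right) \left(- \frac{1}{21}\right) + \frac{1}{-31} \left(- \frac{1}{25}\right)\right)\right) \left(-8\right) = \left(- \frac{59}{7} + \left(\frac{2}{7} - - \frac{1}{775}\right)\right) \left(-8\right) = \left(- \frac{59}{7} + \left(\frac{2}{7} + \frac{1}{775}\right)\right) \left(-8\right) = \left(- \frac{59}{7} + \frac{1557}{5425}\right) \left(-8\right) = \left(- \frac{44168}{5425}\right) \left(-8\right) = \frac{353344}{5425}$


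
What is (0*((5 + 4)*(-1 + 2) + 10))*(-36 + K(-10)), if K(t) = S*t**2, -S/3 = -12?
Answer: 0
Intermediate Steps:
S = 36 (S = -3*(-12) = 36)
K(t) = 36*t**2
(0*((5 + 4)*(-1 + 2) + 10))*(-36 + K(-10)) = (0*((5 + 4)*(-1 + 2) + 10))*(-36 + 36*(-10)**2) = (0*(9*1 + 10))*(-36 + 36*100) = (0*(9 + 10))*(-36 + 3600) = (0*19)*3564 = 0*3564 = 0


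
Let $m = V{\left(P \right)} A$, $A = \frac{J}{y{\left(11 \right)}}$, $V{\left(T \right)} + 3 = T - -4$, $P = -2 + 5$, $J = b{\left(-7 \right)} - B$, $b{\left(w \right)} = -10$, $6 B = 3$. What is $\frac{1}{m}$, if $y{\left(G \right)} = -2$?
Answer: $\frac{1}{21} \approx 0.047619$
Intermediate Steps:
$B = \frac{1}{2}$ ($B = \frac{1}{6} \cdot 3 = \frac{1}{2} \approx 0.5$)
$J = - \frac{21}{2}$ ($J = -10 - \frac{1}{2} = - \frac{21}{2} \approx -10.5$)
$P = 3$
$V{\left(T \right)} = 1 + T$ ($V{\left(T \right)} = -3 + \left(T - -4\right) = -3 + \left(T + 4\right) = -3 + \left(4 + T\right) = 1 + T$)
$A = \frac{21}{4}$ ($A = - \frac{21}{2 \left(-2\right)} = \left(- \frac{21}{2}\right) \left(- \frac{1}{2}\right) = \frac{21}{4} \approx 5.25$)
$m = 21$ ($m = \left(1 + 3\right) \frac{21}{4} = 4 \cdot \frac{21}{4} = 21$)
$\frac{1}{m} = \frac{1}{21}$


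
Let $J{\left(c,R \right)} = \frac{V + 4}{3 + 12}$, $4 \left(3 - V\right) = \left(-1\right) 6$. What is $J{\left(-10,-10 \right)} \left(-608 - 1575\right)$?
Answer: $- \frac{37111}{30} \approx -1237.0$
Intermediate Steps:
$V = \frac{9}{2}$ ($V = 3 - \frac{\left(-1\right) 6}{4} = 3 - - \frac{3}{2} = 3 + \frac{3}{2} = \frac{9}{2} \approx 4.5$)
$J{\left(c,R \right)} = \frac{17}{30}$ ($J{\left(c,R \right)} = \frac{\frac{9}{2} + 4}{3 + 12} = \frac{17}{2 \cdot 15} = \frac{17}{2} \cdot \frac{1}{15} = \frac{17}{30}$)
$J{\left(-10,-10 \right)} \left(-608 - 1575\right) = \frac{17 \left(-608 - 1575\right)}{30} = \frac{17}{30} \left(-2183\right) = - \frac{37111}{30}$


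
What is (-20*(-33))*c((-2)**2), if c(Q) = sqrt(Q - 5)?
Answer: 660*I ≈ 660.0*I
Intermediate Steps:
c(Q) = sqrt(-5 + Q)
(-20*(-33))*c((-2)**2) = (-20*(-33))*sqrt(-5 + (-2)**2) = 660*sqrt(-5 + 4) = 660*sqrt(-1) = 660*I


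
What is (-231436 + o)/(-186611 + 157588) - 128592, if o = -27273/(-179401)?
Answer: -669505547813453/5206755223 ≈ -1.2858e+5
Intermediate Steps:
o = 27273/179401 (o = -27273*(-1/179401) = 27273/179401 ≈ 0.15202)
(-231436 + o)/(-186611 + 157588) - 128592 = (-231436 + 27273/179401)/(-186611 + 157588) - 128592 = -41519822563/179401/(-29023) - 128592 = -41519822563/179401*(-1/29023) - 128592 = 41519822563/5206755223 - 128592 = -669505547813453/5206755223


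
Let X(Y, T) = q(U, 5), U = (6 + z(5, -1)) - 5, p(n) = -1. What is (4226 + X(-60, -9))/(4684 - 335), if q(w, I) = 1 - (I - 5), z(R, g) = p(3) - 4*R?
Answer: 4227/4349 ≈ 0.97195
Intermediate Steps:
z(R, g) = -1 - 4*R
U = -20 (U = (6 + (-1 - 4*5)) - 5 = (6 + (-1 - 20)) - 5 = (6 - 21) - 5 = -15 - 5 = -20)
q(w, I) = 6 - I (q(w, I) = 1 - (-5 + I) = 1 + (5 - I) = 6 - I)
X(Y, T) = 1 (X(Y, T) = 6 - 1*5 = 6 - 5 = 1)
(4226 + X(-60, -9))/(4684 - 335) = (4226 + 1)/(4684 - 335) = 4227/4349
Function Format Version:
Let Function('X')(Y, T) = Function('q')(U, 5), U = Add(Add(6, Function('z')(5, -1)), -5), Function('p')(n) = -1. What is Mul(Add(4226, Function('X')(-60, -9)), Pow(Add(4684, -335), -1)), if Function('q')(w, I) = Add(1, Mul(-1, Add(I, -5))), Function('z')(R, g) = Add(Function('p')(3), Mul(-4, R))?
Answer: Rational(4227, 4349) ≈ 0.97195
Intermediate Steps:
Function('z')(R, g) = Add(-1, Mul(-4, R))
U = -20 (U = Add(Add(6, Add(-1, Mul(-4, 5))), -5) = Add(Add(6, Add(-1, -20)), -5) = Add(Add(6, -21), -5) = Add(-15, -5) = -20)
Function('q')(w, I) = Add(6, Mul(-1, I)) (Function('q')(w, I) = Add(1, Mul(-1, Add(-5, I))) = Add(1, Add(5, Mul(-1, I))) = Add(6, Mul(-1, I)))
Function('X')(Y, T) = 1 (Function('X')(Y, T) = Add(6, Mul(-1, 5)) = Add(6, -5) = 1)
Mul(Add(4226, Function('X')(-60, -9)), Pow(Add(4684, -335), -1)) = Mul(Add(4226, 1), Pow(Add(4684, -335), -1)) = Mul(4227, Pow(4349, -1)) = Mul(4227, Rational(1, 4349)) = Rational(4227, 4349)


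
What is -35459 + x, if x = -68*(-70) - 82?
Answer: -30781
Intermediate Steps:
x = 4678 (x = 4760 - 82 = 4678)
-35459 + x = -35459 + 4678 = -30781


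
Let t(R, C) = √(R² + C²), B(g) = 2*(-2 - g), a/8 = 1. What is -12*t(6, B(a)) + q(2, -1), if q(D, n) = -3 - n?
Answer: -2 - 24*√109 ≈ -252.57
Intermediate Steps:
a = 8 (a = 8*1 = 8)
B(g) = -4 - 2*g
t(R, C) = √(C² + R²)
-12*t(6, B(a)) + q(2, -1) = -12*√((-4 - 2*8)² + 6²) + (-3 - 1*(-1)) = -12*√((-4 - 16)² + 36) + (-3 + 1) = -12*√((-20)² + 36) - 2 = -12*√(400 + 36) - 2 = -24*√109 - 2 = -2 - 24*√109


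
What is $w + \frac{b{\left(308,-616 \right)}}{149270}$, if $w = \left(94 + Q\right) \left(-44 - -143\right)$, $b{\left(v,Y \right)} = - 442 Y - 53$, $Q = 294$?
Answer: $\frac{5734031459}{149270} \approx 38414.0$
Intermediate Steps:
$b{\left(v,Y \right)} = -53 - 442 Y$
$w = 38412$ ($w = \left(94 + 294\right) \left(-44 - -143\right) = 388 \left(-44 + 143\right) = 388 \cdot 99 = 38412$)
$w + \frac{b{\left(308,-616 \right)}}{149270} = 38412 + \frac{-53 - -272272}{149270} = 38412 + \left(-53 + 272272\right) \frac{1}{149270} = 38412 + 272219 \cdot \frac{1}{149270} = 38412 + \frac{272219}{149270} = \frac{5734031459}{149270}$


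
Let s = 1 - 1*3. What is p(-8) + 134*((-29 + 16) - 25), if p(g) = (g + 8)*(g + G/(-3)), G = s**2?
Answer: -5092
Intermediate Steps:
s = -2 (s = 1 - 3 = -2)
G = 4 (G = (-2)**2 = 4)
p(g) = (8 + g)*(-4/3 + g) (p(g) = (g + 8)*(g + 4/(-3)) = (8 + g)*(g + 4*(-1/3)) = (8 + g)*(g - 4/3) = (8 + g)*(-4/3 + g))
p(-8) + 134*((-29 + 16) - 25) = (-32/3 + (-8)**2 + (20/3)*(-8)) + 134*((-29 + 16) - 25) = (-32/3 + 64 - 160/3) + 134*(-13 - 25) = 0 + 134*(-38) = 0 - 5092 = -5092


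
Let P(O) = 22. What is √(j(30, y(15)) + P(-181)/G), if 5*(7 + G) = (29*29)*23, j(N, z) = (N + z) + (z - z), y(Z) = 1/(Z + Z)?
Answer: 64*√474655/8045 ≈ 5.4808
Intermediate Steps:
y(Z) = 1/(2*Z)
j(N, z) = N + z (j(N, z) = (N + z) + 0 = N + z)
G = 19308/5 (G = -7 + ((29*29)*23)/5 = -7 + (841*23)/5 = -7 + (⅕)*19343 = -7 + 19343/5 = 19308/5 ≈ 3861.6)
√(j(30, y(15)) + P(-181)/G) = √((30 + (½)/15) + 22/(19308/5)) = √((30 + (½)*(1/15)) + 22*(5/19308)) = √((30 + 1/30) + 55/9654) = √(901/30 + 55/9654) = √(241664/8045) = 64*√474655/8045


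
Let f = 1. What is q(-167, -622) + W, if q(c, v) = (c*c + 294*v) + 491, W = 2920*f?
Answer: -151568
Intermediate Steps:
W = 2920 (W = 2920*1 = 2920)
q(c, v) = 491 + c² + 294*v (q(c, v) = (c² + 294*v) + 491 = 491 + c² + 294*v)
q(-167, -622) + W = (491 + (-167)² + 294*(-622)) + 2920 = (491 + 27889 - 182868) + 2920 = -154488 + 2920 = -151568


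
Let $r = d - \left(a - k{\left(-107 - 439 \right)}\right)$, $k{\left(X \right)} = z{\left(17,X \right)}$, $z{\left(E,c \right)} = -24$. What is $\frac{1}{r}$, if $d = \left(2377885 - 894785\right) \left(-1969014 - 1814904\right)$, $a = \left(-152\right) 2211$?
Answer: $- \frac{1}{5611928449752} \approx -1.7819 \cdot 10^{-13}$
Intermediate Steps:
$k{\left(X \right)} = -24$
$a = -336072$
$d = -5611928785800$ ($d = 1483100 \left(-3783918\right) = -5611928785800$)
$r = -5611928449752$ ($r = -5611928785800 - -336048 = -5611928785800 + \left(-24 + 336072\right) = -5611928785800 + 336048 = -5611928449752$)
$\frac{1}{r} = \frac{1}{-5611928449752} = - \frac{1}{5611928449752}$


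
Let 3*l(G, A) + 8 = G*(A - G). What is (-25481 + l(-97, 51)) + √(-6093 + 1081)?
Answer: -30269 + 2*I*√1253 ≈ -30269.0 + 70.796*I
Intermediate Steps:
l(G, A) = -8/3 + G*(A - G)/3 (l(G, A) = -8/3 + (G*(A - G))/3 = -8/3 + G*(A - G)/3)
(-25481 + l(-97, 51)) + √(-6093 + 1081) = (-25481 + (-8/3 - ⅓*(-97)² + (⅓)*51*(-97))) + √(-6093 + 1081) = (-25481 + (-8/3 - ⅓*9409 - 1649)) + √(-5012) = (-25481 + (-8/3 - 9409/3 - 1649)) + 2*I*√1253 = (-25481 - 4788) + 2*I*√1253 = -30269 + 2*I*√1253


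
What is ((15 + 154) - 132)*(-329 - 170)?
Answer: -18463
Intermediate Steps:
((15 + 154) - 132)*(-329 - 170) = (169 - 132)*(-499) = 37*(-499) = -18463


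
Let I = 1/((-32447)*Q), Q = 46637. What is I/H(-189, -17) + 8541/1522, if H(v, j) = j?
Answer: 219716563612105/39153332140886 ≈ 5.6117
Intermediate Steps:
I = -1/1513230739 (I = 1/(-32447*46637) = -1/32447*1/46637 = -1/1513230739 ≈ -6.6084e-10)
I/H(-189, -17) + 8541/1522 = -1/1513230739/(-17) + 8541/1522 = -1/1513230739*(-1/17) + 8541*(1/1522) = 1/25724922563 + 8541/1522 = 219716563612105/39153332140886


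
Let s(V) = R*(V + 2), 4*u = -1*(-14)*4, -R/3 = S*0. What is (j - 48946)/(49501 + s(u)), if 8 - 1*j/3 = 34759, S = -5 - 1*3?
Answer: -153199/49501 ≈ -3.0949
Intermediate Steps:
S = -8 (S = -5 - 3 = -8)
R = 0 (R = -(-24)*0 = -3*0 = 0)
j = -104253 (j = 24 - 3*34759 = 24 - 104277 = -104253)
u = 14 (u = (-1*(-14)*4)/4 = (14*4)/4 = (1/4)*56 = 14)
s(V) = 0 (s(V) = 0*(V + 2) = 0*(2 + V) = 0)
(j - 48946)/(49501 + s(u)) = (-104253 - 48946)/(49501 + 0) = -153199/49501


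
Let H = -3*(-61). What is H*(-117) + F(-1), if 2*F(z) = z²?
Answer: -42821/2 ≈ -21411.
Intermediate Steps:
H = 183
F(z) = z²/2
H*(-117) + F(-1) = 183*(-117) + (½)*(-1)² = -21411 + (½)*1 = -21411 + ½ = -42821/2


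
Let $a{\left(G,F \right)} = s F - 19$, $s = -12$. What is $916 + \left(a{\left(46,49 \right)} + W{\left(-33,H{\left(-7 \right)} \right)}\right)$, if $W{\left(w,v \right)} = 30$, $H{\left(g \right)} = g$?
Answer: $339$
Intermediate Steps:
$a{\left(G,F \right)} = -19 - 12 F$ ($a{\left(G,F \right)} = - 12 F - 19 = -19 - 12 F$)
$916 + \left(a{\left(46,49 \right)} + W{\left(-33,H{\left(-7 \right)} \right)}\right) = 916 + \left(\left(-19 - 588\right) + 30\right) = 916 + \left(-607 + 30\right) = 916 - 577 = 339$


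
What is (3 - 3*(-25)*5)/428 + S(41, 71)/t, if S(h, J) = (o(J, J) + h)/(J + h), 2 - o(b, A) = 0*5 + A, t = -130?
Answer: 49247/55640 ≈ 0.88510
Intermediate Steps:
o(b, A) = 2 - A (o(b, A) = 2 - (0*5 + A) = 2 - (0 + A) = 2 - A)
S(h, J) = (2 + h - J)/(J + h) (S(h, J) = ((2 - J) + h)/(J + h) = (2 + h - J)/(J + h))
(3 - 3*(-25)*5)/428 + S(41, 71)/t = (3 - 3*(-25)*5)/428 + ((2 + 41 - 1*71)/(71 + 41))/(-130) = (3 + 75*5)*(1/428) + ((2 + 41 - 71)/112)*(-1/130) = (3 + 375)*(1/428) + ((1/112)*(-28))*(-1/130) = 378*(1/428) - 1/4*(-1/130) = 189/214 + 1/520 = 49247/55640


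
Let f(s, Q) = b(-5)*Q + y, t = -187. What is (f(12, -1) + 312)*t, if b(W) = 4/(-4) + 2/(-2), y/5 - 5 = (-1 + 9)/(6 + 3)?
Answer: -578017/9 ≈ -64224.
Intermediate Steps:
y = 265/9 (y = 25 + 5*((-1 + 9)/(6 + 3)) = 25 + 5*(8/9) = 25 + 40/9 = 265/9 ≈ 29.444)
b(W) = -2 (b(W) = 4*(-¼) + 2*(-½) = -1 - 1 = -2)
f(s, Q) = 265/9 - 2*Q (f(s, Q) = -2*Q + 265/9 = 265/9 - 2*Q)
(f(12, -1) + 312)*t = ((265/9 - 2*(-1)) + 312)*(-187) = ((265/9 + 2) + 312)*(-187) = (283/9 + 312)*(-187) = (3091/9)*(-187) = -578017/9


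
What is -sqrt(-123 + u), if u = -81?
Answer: -2*I*sqrt(51) ≈ -14.283*I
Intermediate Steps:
-sqrt(-123 + u) = -sqrt(-123 - 81) = -sqrt(-204) = -2*I*sqrt(51)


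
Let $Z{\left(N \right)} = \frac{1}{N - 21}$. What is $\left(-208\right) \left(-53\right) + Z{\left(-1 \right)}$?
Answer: $\frac{242527}{22} \approx 11024.0$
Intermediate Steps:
$Z{\left(N \right)} = \frac{1}{-21 + N}$
$\left(-208\right) \left(-53\right) + Z{\left(-1 \right)} = \left(-208\right) \left(-53\right) + \frac{1}{-21 - 1} = 11024 + \frac{1}{-22} = 11024 - \frac{1}{22} = \frac{242527}{22}$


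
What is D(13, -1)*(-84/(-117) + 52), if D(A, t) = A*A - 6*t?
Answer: 359800/39 ≈ 9225.6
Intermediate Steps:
D(A, t) = A² - 6*t
D(13, -1)*(-84/(-117) + 52) = (13² - 6*(-1))*(-84/(-117) + 52) = (169 + 6)*(-84*(-1/117) + 52) = 175*(28/39 + 52) = 175*(2056/39) = 359800/39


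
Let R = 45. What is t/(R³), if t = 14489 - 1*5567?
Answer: 2974/30375 ≈ 0.097909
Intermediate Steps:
t = 8922 (t = 14489 - 5567 = 8922)
t/(R³) = 8922/(45³) = 8922/91125 = 8922*(1/91125) = 2974/30375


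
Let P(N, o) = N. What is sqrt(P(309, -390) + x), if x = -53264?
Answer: I*sqrt(52955) ≈ 230.12*I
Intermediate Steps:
sqrt(P(309, -390) + x) = sqrt(309 - 53264) = sqrt(-52955) = I*sqrt(52955)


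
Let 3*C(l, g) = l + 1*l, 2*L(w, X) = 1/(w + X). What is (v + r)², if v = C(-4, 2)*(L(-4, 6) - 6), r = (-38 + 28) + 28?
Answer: 10000/9 ≈ 1111.1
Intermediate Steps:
r = 18 (r = -10 + 28 = 18)
L(w, X) = 1/(2*(X + w)) (L(w, X) = 1/(2*(w + X)) = 1/(2*(X + w)))
C(l, g) = 2*l/3 (C(l, g) = (l + 1*l)/3 = (l + l)/3 = (2*l)/3 = 2*l/3)
v = 46/3 (v = ((⅔)*(-4))*(1/(2*(6 - 4)) - 6) = -8*((½)/2 - 6)/3 = -8*((½)*(½) - 6)/3 = -8*(¼ - 6)/3 = -8/3*(-23/4) = 46/3 ≈ 15.333)
(v + r)² = (46/3 + 18)² = (100/3)² = 10000/9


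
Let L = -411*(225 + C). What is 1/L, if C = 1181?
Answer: -1/577866 ≈ -1.7305e-6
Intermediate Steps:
L = -577866 (L = -411*(225 + 1181) = -411*1406 = -577866)
1/L = 1/(-577866) = -1/577866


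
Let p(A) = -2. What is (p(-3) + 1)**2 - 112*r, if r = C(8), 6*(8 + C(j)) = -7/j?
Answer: 2740/3 ≈ 913.33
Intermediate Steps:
C(j) = -8 - 7/(6*j) (C(j) = -8 + (-7/j)/6 = -8 - 7/(6*j))
r = -391/48 (r = -8 - 7/6/8 = -8 - 7/6*1/8 = -8 - 7/48 = -391/48 ≈ -8.1458)
(p(-3) + 1)**2 - 112*r = (-2 + 1)**2 - 112*(-391/48) = (-1)**2 + 2737/3 = 1 + 2737/3 = 2740/3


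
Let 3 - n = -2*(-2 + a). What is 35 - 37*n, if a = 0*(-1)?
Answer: 72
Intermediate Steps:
a = 0
n = -1 (n = 3 - (-2)*(-2 + 0) = 3 - (-2)*(-2) = 3 - 1*4 = 3 - 4 = -1)
35 - 37*n = 35 - 37*(-1) = 35 + 37 = 72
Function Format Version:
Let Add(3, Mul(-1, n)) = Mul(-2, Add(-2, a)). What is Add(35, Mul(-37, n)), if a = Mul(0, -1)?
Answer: 72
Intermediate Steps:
a = 0
n = -1 (n = Add(3, Mul(-1, Mul(-2, Add(-2, 0)))) = Add(3, Mul(-1, Mul(-2, -2))) = Add(3, Mul(-1, 4)) = Add(3, -4) = -1)
Add(35, Mul(-37, n)) = Add(35, Mul(-37, -1)) = Add(35, 37) = 72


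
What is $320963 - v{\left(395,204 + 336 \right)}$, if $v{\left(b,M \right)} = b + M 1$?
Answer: $320028$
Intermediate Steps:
$v{\left(b,M \right)} = M + b$ ($v{\left(b,M \right)} = b + M = M + b$)
$320963 - v{\left(395,204 + 336 \right)} = 320963 - \left(\left(204 + 336\right) + 395\right) = 320963 - \left(540 + 395\right) = 320963 - 935 = 320028$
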